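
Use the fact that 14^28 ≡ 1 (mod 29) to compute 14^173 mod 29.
By Fermat: 14^{28} ≡ 1 (mod 29). 173 ≡ 5 (mod 28). So 14^{173} ≡ 14^{5} ≡ 19 (mod 29)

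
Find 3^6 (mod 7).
6 = 4 + 2 (binary 110). Repeated squaring mod 7: 3^1 ≡ 3; 3^2 ≡ 3² = 9 ≡ 2; 3^4 ≡ 2² = 4 ≡ 4. Multiply: 3^6 = 3^4 × 3^2 ≡ 4 × 2 (mod 7): 4 × 2 = 8 ≡ 1. So 3^6 ≡ 1 (mod 7).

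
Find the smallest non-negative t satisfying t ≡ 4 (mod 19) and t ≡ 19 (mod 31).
M = 19 × 31 = 589. M₁ = 31, y₁ ≡ 8 (mod 19). M₂ = 19, y₂ ≡ 18 (mod 31). t = 4×31×8 + 19×19×18 ≡ 422 (mod 589)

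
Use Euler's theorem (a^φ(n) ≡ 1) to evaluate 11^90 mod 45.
By Euler: 11^{24} ≡ 1 (mod 45) since gcd(11, 45) = 1. 90 = 3×24 + 18. So 11^{90} ≡ 11^{18} ≡ 1 (mod 45)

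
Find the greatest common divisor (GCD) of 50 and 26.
2

Using the Euclidean algorithm:
50 = 1 × 26 + 24
26 = 1 × 24 + 2
24 = 12 × 2 + 0

GCD(50, 26) = 2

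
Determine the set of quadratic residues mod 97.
QRs mod 97: {1, 2, 3, 4, 6, 8, 9, 11, 12, 16, 18, 22, 24, 25, 27, 31, 32, 33, 35, 36, 43, 44, 47, 48, 49, 50, 53, 54, 61, 62, 64, 65, 66, 70, 72, 73, 75, 79, 81, 85, 86, 88, 89, 91, 93, 94, 95, 96}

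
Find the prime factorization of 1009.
1009

Divide by primes starting from smallest:
1009 ÷ 1009 = 1

1009 = 1009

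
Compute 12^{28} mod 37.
12

Using successive squaring:
Binary expansion of 28: 11100
Powers of 12 mod 37 (each is the square of the previous):
  12^1 ≡ 12 (mod 37)
  12^2 ≡ 12² = 144 ≡ 33 (mod 37)
  12^4 ≡ 33² = 1089 ≡ 16 (mod 37)
  12^8 ≡ 16² = 256 ≡ 34 (mod 37)
  12^16 ≡ 34² = 1156 ≡ 9 (mod 37)
28 = 16 + 8 + 4, so 12^28 = 12^16 × 12^8 × 12^4 ≡ 9 × 34 × 16 (mod 37)
Multiplying step by step:
  9 × 34 = 306 ≡ 10 (mod 37)
  10 × 16 = 160 ≡ 12 (mod 37)
Result: 12^28 ≡ 12 (mod 37)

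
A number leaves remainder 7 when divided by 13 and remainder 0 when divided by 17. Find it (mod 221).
M = 13 × 17 = 221. M₁ = 17, y₁ ≡ 10 (mod 13). M₂ = 13, y₂ ≡ 4 (mod 17). r = 7×17×10 + 0×13×4 ≡ 85 (mod 221)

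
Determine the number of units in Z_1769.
1680

Prime factorization: 1769 = 29 × 61
Using the formula φ(n) = n × Π(1 - 1/p) for each prime factor p:
φ(1769) = 1769 × (1 - 1/29) × (1 - 1/61)
φ(1769) = 1680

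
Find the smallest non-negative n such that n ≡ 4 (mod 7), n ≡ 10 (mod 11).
32

Using the Chinese Remainder Theorem:
M = product of moduli = 77
For equation 1: M_1 = 11, 11 ≡ 4 (mod 7), inverse of 11 mod 7 is 2 (check: 4 × 2 = 8 ≡ 1 (mod 7))
For equation 2: M_2 = 7, 7 ≡ 7 (mod 11), inverse of 7 mod 11 is 8 (check: 7 × 8 = 56 ≡ 1 (mod 11))
Combine: n ≡ Σ r_i×M_i×(M_i⁻¹ mod m_i) = 4×11×2 + 10×7×8 = 88 + 560 = 648
648 mod 77 = 32
n ≡ 32 (mod 77)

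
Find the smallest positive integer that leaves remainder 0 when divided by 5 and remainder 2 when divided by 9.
M = 5 × 9 = 45. M₁ = 9, y₁ ≡ 4 (mod 5). M₂ = 5, y₂ ≡ 2 (mod 9). m = 0×9×4 + 2×5×2 ≡ 20 (mod 45). The smallest positive such number is 20.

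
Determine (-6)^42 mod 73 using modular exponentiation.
Using repeated squaring. (-6) ≡ 67 (mod 73). 42 = 32 + 8 + 2 (binary 101010). Repeated squaring mod 73: 67^1 ≡ 67; 67^2 ≡ 67² = 4489 ≡ 36; 67^4 ≡ 36² = 1296 ≡ 55; 67^8 ≡ 55² = 3025 ≡ 32; 67^16 ≡ 32² = 1024 ≡ 2; 67^32 ≡ 2² = 4 ≡ 4. Multiply: (-6)^42 ≡ 67^32 × 67^8 × 67^2 ≡ 4 × 32 × 36 (mod 73): 4 × 32 = 128 ≡ 55; 55 × 36 = 1980 ≡ 9. So (-6)^42 ≡ 9 (mod 73).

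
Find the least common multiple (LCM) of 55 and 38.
2090

First find GCD(55, 38) using the Euclidean algorithm:
55 = 1 × 38 + 17
38 = 2 × 17 + 4
17 = 4 × 4 + 1
4 = 4 × 1 + 0
GCD(55, 38) = 1

LCM formula: LCM(a, b) = (a × b) / GCD(a, b)
LCM(55, 38) = (55 × 38) / 1
LCM(55, 38) = 2090 / 1
LCM(55, 38) = 2090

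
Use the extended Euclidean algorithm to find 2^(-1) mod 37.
Extended GCD: 2(-18) + 37(1) = 1. So 2^(-1) ≡ 19 ≡ 19 (mod 37). Verify: 2 × 19 = 38 ≡ 1 (mod 37)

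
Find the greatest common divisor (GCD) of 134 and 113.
1

Using the Euclidean algorithm:
134 = 1 × 113 + 21
113 = 5 × 21 + 8
21 = 2 × 8 + 5
8 = 1 × 5 + 3
5 = 1 × 3 + 2
3 = 1 × 2 + 1
2 = 2 × 1 + 0

GCD(134, 113) = 1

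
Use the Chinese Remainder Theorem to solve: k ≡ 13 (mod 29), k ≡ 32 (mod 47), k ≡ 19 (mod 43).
31710

Using the Chinese Remainder Theorem:
M = product of moduli = 58609
For equation 1: M_1 = 2021, 2021 ≡ 20 (mod 29), inverse of 2021 mod 29 is 16 (check: 20 × 16 = 320 ≡ 1 (mod 29))
For equation 2: M_2 = 1247, 1247 ≡ 25 (mod 47), inverse of 1247 mod 47 is 32 (check: 25 × 32 = 800 ≡ 1 (mod 47))
For equation 3: M_3 = 1363, 1363 ≡ 30 (mod 43), inverse of 1363 mod 43 is 33 (check: 30 × 33 = 990 ≡ 1 (mod 43))
Combine: k ≡ Σ r_i×M_i×(M_i⁻¹ mod m_i) = 13×2021×16 + 32×1247×32 + 19×1363×33 = 420368 + 1276928 + 854601 = 2551897
2551897 mod 58609 = 31710
k ≡ 31710 (mod 58609)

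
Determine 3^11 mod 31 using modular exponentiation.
Using repeated squaring. 11 = 8 + 2 + 1 (binary 1011). Repeated squaring mod 31: 3^1 ≡ 3; 3^2 ≡ 3² = 9 ≡ 9; 3^4 ≡ 9² = 81 ≡ 19; 3^8 ≡ 19² = 361 ≡ 20. Multiply: 3^11 = 3^8 × 3^2 × 3^1 ≡ 20 × 9 × 3 (mod 31): 20 × 9 = 180 ≡ 25; 25 × 3 = 75 ≡ 13. So 3^11 ≡ 13 (mod 31).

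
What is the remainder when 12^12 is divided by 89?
Using repeated squaring. 12 = 8 + 4 (binary 1100). Repeated squaring mod 89: 12^1 ≡ 12; 12^2 ≡ 12² = 144 ≡ 55; 12^4 ≡ 55² = 3025 ≡ 88; 12^8 ≡ 88² = 7744 ≡ 1. Multiply: 12^12 = 12^8 × 12^4 ≡ 1 × 88 (mod 89): 1 × 88 = 88 ≡ 88. So 12^12 ≡ 88 (mod 89).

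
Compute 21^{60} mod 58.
7

Using successive squaring:
Binary expansion of 60: 111100
Powers of 21 mod 58 (each is the square of the previous):
  21^1 ≡ 21 (mod 58)
  21^2 ≡ 21² = 441 ≡ 35 (mod 58)
  21^4 ≡ 35² = 1225 ≡ 7 (mod 58)
  21^8 ≡ 7² = 49 ≡ 49 (mod 58)
  21^16 ≡ 49² = 2401 ≡ 23 (mod 58)
  21^32 ≡ 23² = 529 ≡ 7 (mod 58)
60 = 32 + 16 + 8 + 4, so 21^60 = 21^32 × 21^16 × 21^8 × 21^4 ≡ 7 × 23 × 49 × 7 (mod 58)
Multiplying step by step:
  7 × 23 = 161 ≡ 45 (mod 58)
  45 × 49 = 2205 ≡ 1 (mod 58)
  1 × 7 = 7 ≡ 7 (mod 58)
Result: 21^60 ≡ 7 (mod 58)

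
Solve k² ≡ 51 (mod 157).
The square roots of 51 mod 157 are 88 and 69. Verify: 88² = 7744 ≡ 51 (mod 157)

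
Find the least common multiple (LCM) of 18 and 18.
18

First find GCD(18, 18) using the Euclidean algorithm:
18 = 1 × 18 + 0
GCD(18, 18) = 18

LCM formula: LCM(a, b) = (a × b) / GCD(a, b)
LCM(18, 18) = (18 × 18) / 18
LCM(18, 18) = 324 / 18
LCM(18, 18) = 18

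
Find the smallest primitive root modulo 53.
2

A primitive root g modulo p has order p-1 = 52
Prime divisors of 52: [2, 13]
g is a primitive root iff g^(52/q) ≢ 1 (mod 53) for each prime divisor q
Testing small values:
  g = 2: 2^26 ≡ 52, 2^4 ≡ 16 (mod 53) → none is 1, primitive root!
The smallest primitive root is 2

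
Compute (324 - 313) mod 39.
11

(324 - 313) = 11
11 mod 39 = 11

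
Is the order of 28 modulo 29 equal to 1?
No, the actual order is 2, not 1.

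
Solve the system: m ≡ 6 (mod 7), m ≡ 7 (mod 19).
M = 7 × 19 = 133. M₁ = 19, y₁ ≡ 3 (mod 7). M₂ = 7, y₂ ≡ 11 (mod 19). m = 6×19×3 + 7×7×11 ≡ 83 (mod 133)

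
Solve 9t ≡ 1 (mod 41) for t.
9^(-1) ≡ 32 (mod 41). Verification: 9 × 32 = 288 ≡ 1 (mod 41)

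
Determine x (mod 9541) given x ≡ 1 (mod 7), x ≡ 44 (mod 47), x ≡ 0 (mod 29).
232

Using the Chinese Remainder Theorem:
M = product of moduli = 9541
For equation 1: M_1 = 1363, 1363 ≡ 5 (mod 7), inverse of 1363 mod 7 is 3 (check: 5 × 3 = 15 ≡ 1 (mod 7))
For equation 2: M_2 = 203, 203 ≡ 15 (mod 47), inverse of 203 mod 47 is 22 (check: 15 × 22 = 330 ≡ 1 (mod 47))
For equation 3: M_3 = 329, 329 ≡ 10 (mod 29), inverse of 329 mod 29 is 3 (check: 10 × 3 = 30 ≡ 1 (mod 29))
Combine: x ≡ Σ r_i×M_i×(M_i⁻¹ mod m_i) = 1×1363×3 + 44×203×22 + 0×329×3 = 4089 + 196504 + 0 = 200593
200593 mod 9541 = 232
x ≡ 232 (mod 9541)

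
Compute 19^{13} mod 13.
6

Using successive squaring:
Binary expansion of 13: 1101
Powers of 19 mod 13 (each is the square of the previous):
  19^1 ≡ 6 (mod 13)
  19^2 ≡ 6² = 36 ≡ 10 (mod 13)
  19^4 ≡ 10² = 100 ≡ 9 (mod 13)
  19^8 ≡ 9² = 81 ≡ 3 (mod 13)
13 = 8 + 4 + 1, so 19^13 = 19^8 × 19^4 × 19^1 ≡ 3 × 9 × 6 (mod 13)
Multiplying step by step:
  3 × 9 = 27 ≡ 1 (mod 13)
  1 × 6 = 6 ≡ 6 (mod 13)
Result: 19^13 ≡ 6 (mod 13)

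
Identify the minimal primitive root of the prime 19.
p - 1 = 18 has prime divisors 2, 3. h is a primitive root mod 19 iff h^(18/q) ≢ 1 (mod 19) for each such q.
h = 2: 2^9 ≡ 18, 2^6 ≡ 7 (mod 19); none is 1, so 2 has order 18 and is a primitive root.
The smallest primitive root mod 19 is g = 2.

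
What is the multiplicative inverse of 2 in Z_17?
9

Using Extended Euclidean Algorithm:
gcd(2, 17) = 1
Bezout coefficients: 2 × -8 + 17 × 1 = 1
So 2 × -8 ≡ 1 (mod 17)
The inverse is -8 mod 17 = 9
Verification: 2 × 9 = 18 = 1 × 17 + 1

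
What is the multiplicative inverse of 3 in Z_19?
3^(-1) ≡ 13 (mod 19). Verification: 3 × 13 = 39 ≡ 1 (mod 19)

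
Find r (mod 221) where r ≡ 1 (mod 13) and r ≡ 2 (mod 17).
M = 13 × 17 = 221. M₁ = 17, y₁ ≡ 10 (mod 13). M₂ = 13, y₂ ≡ 4 (mod 17). r = 1×17×10 + 2×13×4 ≡ 53 (mod 221)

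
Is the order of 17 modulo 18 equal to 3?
No, the actual order is 2, not 3.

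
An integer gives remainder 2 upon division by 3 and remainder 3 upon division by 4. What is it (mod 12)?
M = 3 × 4 = 12. M₁ = 4, y₁ ≡ 1 (mod 3). M₂ = 3, y₂ ≡ 3 (mod 4). n = 2×4×1 + 3×3×3 ≡ 11 (mod 12). The smallest positive such number is 11.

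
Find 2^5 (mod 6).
5 = 4 + 1 (binary 101). Repeated squaring mod 6: 2^1 ≡ 2; 2^2 ≡ 2² = 4 ≡ 4; 2^4 ≡ 4² = 16 ≡ 4. Multiply: 2^5 = 2^4 × 2^1 ≡ 4 × 2 (mod 6): 4 × 2 = 8 ≡ 2. So 2^5 ≡ 2 (mod 6).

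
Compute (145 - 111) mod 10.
4

(145 - 111) = 34
34 mod 10 = 4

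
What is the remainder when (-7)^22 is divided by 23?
Using Fermat: (-7)^{22} ≡ 1 (mod 23). 22 ≡ 0 (mod 22). So (-7)^{22} ≡ (-7)^{0} ≡ 1 (mod 23)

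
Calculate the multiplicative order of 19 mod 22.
Powers of 19 mod 22: 19^1≡19, 19^2≡9, 19^3≡17, 19^4≡15, 19^5≡21, 19^6≡3, 19^7≡13, 19^8≡5, 19^9≡7, 19^10≡1. Order = 10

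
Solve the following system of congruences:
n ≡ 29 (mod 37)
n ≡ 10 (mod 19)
29

Using the Chinese Remainder Theorem:
M = product of moduli = 703
For equation 1: M_1 = 19, 19 ≡ 19 (mod 37), inverse of 19 mod 37 is 2 (check: 19 × 2 = 38 ≡ 1 (mod 37))
For equation 2: M_2 = 37, 37 ≡ 18 (mod 19), inverse of 37 mod 19 is 18 (check: 18 × 18 = 324 ≡ 1 (mod 19))
Combine: n ≡ Σ r_i×M_i×(M_i⁻¹ mod m_i) = 29×19×2 + 10×37×18 = 1102 + 6660 = 7762
7762 mod 703 = 29
n ≡ 29 (mod 703)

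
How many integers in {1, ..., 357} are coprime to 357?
192

Prime factorization: 357 = 3 × 7 × 17
Using the formula φ(n) = n × Π(1 - 1/p) for each prime factor p:
φ(357) = 357 × (1 - 1/3) × (1 - 1/7) × (1 - 1/17)
φ(357) = 192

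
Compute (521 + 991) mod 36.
0

(521 + 991) = 1512
1512 mod 36 = 0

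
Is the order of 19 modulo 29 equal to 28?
Yes, ord_29(19) = 28.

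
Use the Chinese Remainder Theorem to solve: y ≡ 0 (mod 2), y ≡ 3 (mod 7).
10

Using the Chinese Remainder Theorem:
M = product of moduli = 14
For equation 1: M_1 = 7, 7 ≡ 1 (mod 2), inverse of 7 mod 2 is 1 (check: 1 × 1 = 1 ≡ 1 (mod 2))
For equation 2: M_2 = 2, 2 ≡ 2 (mod 7), inverse of 2 mod 7 is 4 (check: 2 × 4 = 8 ≡ 1 (mod 7))
Combine: y ≡ Σ r_i×M_i×(M_i⁻¹ mod m_i) = 0×7×1 + 3×2×4 = 0 + 24 = 24
24 mod 14 = 10
y ≡ 10 (mod 14)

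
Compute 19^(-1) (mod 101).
16

Using Extended Euclidean Algorithm:
gcd(19, 101) = 1
Bezout coefficients: 19 × 16 + 101 × -3 = 1
So 19 × 16 ≡ 1 (mod 101)
The inverse is 16 mod 101 = 16
Verification: 19 × 16 = 304 = 3 × 101 + 1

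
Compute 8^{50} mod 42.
22

Using successive squaring:
Binary expansion of 50: 110010
Powers of 8 mod 42 (each is the square of the previous):
  8^1 ≡ 8 (mod 42)
  8^2 ≡ 8² = 64 ≡ 22 (mod 42)
  8^4 ≡ 22² = 484 ≡ 22 (mod 42)
  8^8 ≡ 22² = 484 ≡ 22 (mod 42)
  8^16 ≡ 22² = 484 ≡ 22 (mod 42)
  8^32 ≡ 22² = 484 ≡ 22 (mod 42)
50 = 32 + 16 + 2, so 8^50 = 8^32 × 8^16 × 8^2 ≡ 22 × 22 × 22 (mod 42)
Multiplying step by step:
  22 × 22 = 484 ≡ 22 (mod 42)
  22 × 22 = 484 ≡ 22 (mod 42)
Result: 8^50 ≡ 22 (mod 42)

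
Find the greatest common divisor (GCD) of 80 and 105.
5

Using the Euclidean algorithm:
80 = 0 × 105 + 80
105 = 1 × 80 + 25
80 = 3 × 25 + 5
25 = 5 × 5 + 0

GCD(80, 105) = 5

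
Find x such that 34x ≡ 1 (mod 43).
34^(-1) ≡ 19 (mod 43). Verification: 34 × 19 = 646 ≡ 1 (mod 43)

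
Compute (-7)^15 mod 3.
Using Fermat: (-7)^{2} ≡ 1 (mod 3). 15 ≡ 1 (mod 2). So (-7)^{15} ≡ (-7)^{1} ≡ 2 (mod 3)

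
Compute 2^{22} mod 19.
16

Using successive squaring:
Binary expansion of 22: 10110
Powers of 2 mod 19 (each is the square of the previous):
  2^1 ≡ 2 (mod 19)
  2^2 ≡ 2² = 4 ≡ 4 (mod 19)
  2^4 ≡ 4² = 16 ≡ 16 (mod 19)
  2^8 ≡ 16² = 256 ≡ 9 (mod 19)
  2^16 ≡ 9² = 81 ≡ 5 (mod 19)
22 = 16 + 4 + 2, so 2^22 = 2^16 × 2^4 × 2^2 ≡ 5 × 16 × 4 (mod 19)
Multiplying step by step:
  5 × 16 = 80 ≡ 4 (mod 19)
  4 × 4 = 16 ≡ 16 (mod 19)
Result: 2^22 ≡ 16 (mod 19)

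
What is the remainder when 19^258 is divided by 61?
Using Fermat: 19^{60} ≡ 1 (mod 61). 258 ≡ 18 (mod 60). So 19^{258} ≡ 19^{18} ≡ 34 (mod 61)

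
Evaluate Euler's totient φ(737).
660

Prime factorization: 737 = 11 × 67
Using the formula φ(n) = n × Π(1 - 1/p) for each prime factor p:
φ(737) = 737 × (1 - 1/11) × (1 - 1/67)
φ(737) = 660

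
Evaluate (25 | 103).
(25/103) = 25^{51} mod 103 = 1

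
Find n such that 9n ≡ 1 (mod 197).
9^(-1) ≡ 22 (mod 197). Verification: 9 × 22 = 198 ≡ 1 (mod 197)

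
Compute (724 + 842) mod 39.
6

(724 + 842) = 1566
1566 mod 39 = 6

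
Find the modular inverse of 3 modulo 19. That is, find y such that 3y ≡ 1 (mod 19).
13

Using Extended Euclidean Algorithm:
gcd(3, 19) = 1
Bezout coefficients: 3 × -6 + 19 × 1 = 1
So 3 × -6 ≡ 1 (mod 19)
The inverse is -6 mod 19 = 13
Verification: 3 × 13 = 39 = 2 × 19 + 1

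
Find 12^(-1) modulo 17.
10

Using Extended Euclidean Algorithm:
gcd(12, 17) = 1
Bezout coefficients: 12 × -7 + 17 × 5 = 1
So 12 × -7 ≡ 1 (mod 17)
The inverse is -7 mod 17 = 10
Verification: 12 × 10 = 120 = 7 × 17 + 1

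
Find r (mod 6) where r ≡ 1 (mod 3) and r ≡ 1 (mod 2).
M = 3 × 2 = 6. M₁ = 2, y₁ ≡ 2 (mod 3). M₂ = 3, y₂ ≡ 1 (mod 2). r = 1×2×2 + 1×3×1 ≡ 1 (mod 6)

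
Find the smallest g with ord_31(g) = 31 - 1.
p - 1 = 30 has prime divisors 2, 3, 5. h is a primitive root mod 31 iff h^(30/q) ≢ 1 (mod 31) for each such q.
h = 2: 2^15 ≡ 1, 2^10 ≡ 1, 2^6 ≡ 2 (mod 31); 2^15 ≡ 1, so not a primitive root.
h = 3: 3^15 ≡ 30, 3^10 ≡ 25, 3^6 ≡ 16 (mod 31); none is 1, so 3 has order 30 and is a primitive root.
The smallest primitive root mod 31 is g = 3.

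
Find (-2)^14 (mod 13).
Using Fermat: (-2)^{12} ≡ 1 (mod 13). 14 ≡ 2 (mod 12). So (-2)^{14} ≡ (-2)^{2} ≡ 4 (mod 13)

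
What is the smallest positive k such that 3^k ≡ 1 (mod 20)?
Powers of 3 mod 20: 3^1≡3, 3^2≡9, 3^3≡7, 3^4≡1. Order = 4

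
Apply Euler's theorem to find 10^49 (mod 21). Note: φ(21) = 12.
By Euler: 10^{12} ≡ 1 (mod 21) since gcd(10, 21) = 1. 49 = 4×12 + 1. So 10^{49} ≡ 10^{1} ≡ 10 (mod 21)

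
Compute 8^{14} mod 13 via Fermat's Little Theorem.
12

By Fermat's Little Theorem, a^(p-1) ≡ 1 (mod p) for prime p and gcd(a, p) = 1
Here p = 13, so 8^12 ≡ 1 (mod 13)
We can reduce the exponent: 14 mod 12 = 2
So 8^14 ≡ 8^2 (mod 13)
Computing: 8^2 mod 13 = 12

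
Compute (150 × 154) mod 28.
0

(150 × 154) = 23100
23100 mod 28 = 0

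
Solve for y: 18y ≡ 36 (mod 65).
2

Since gcd(18, 65) = 1 divides 36, a solution exists.
Multiply both sides by the inverse of 18 mod 65:
  18^(-1) mod 65 = 47
  x ≡ 47 × 36 ≡ 1692 ≡ 2 (mod 65)
Verification: 18 × 2 = 36 = 0 × 65 + 36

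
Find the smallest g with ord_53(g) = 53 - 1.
p - 1 = 52 has prime divisors 2, 13. h is a primitive root mod 53 iff h^(52/q) ≢ 1 (mod 53) for each such q.
h = 2: 2^26 ≡ 52, 2^4 ≡ 16 (mod 53); none is 1, so 2 has order 52 and is a primitive root.
The smallest primitive root mod 53 is g = 2.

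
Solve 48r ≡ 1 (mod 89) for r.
48^(-1) ≡ 13 (mod 89). Verification: 48 × 13 = 624 ≡ 1 (mod 89)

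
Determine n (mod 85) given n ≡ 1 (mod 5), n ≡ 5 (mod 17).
56

Using the Chinese Remainder Theorem:
M = product of moduli = 85
For equation 1: M_1 = 17, 17 ≡ 2 (mod 5), inverse of 17 mod 5 is 3 (check: 2 × 3 = 6 ≡ 1 (mod 5))
For equation 2: M_2 = 5, 5 ≡ 5 (mod 17), inverse of 5 mod 17 is 7 (check: 5 × 7 = 35 ≡ 1 (mod 17))
Combine: n ≡ Σ r_i×M_i×(M_i⁻¹ mod m_i) = 1×17×3 + 5×5×7 = 51 + 175 = 226
226 mod 85 = 56
n ≡ 56 (mod 85)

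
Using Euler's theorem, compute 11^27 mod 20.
By Euler: 11^{8} ≡ 1 (mod 20) since gcd(11, 20) = 1. 27 = 3×8 + 3. So 11^{27} ≡ 11^{3} ≡ 11 (mod 20)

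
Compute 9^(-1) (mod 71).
8

Using Extended Euclidean Algorithm:
gcd(9, 71) = 1
Bezout coefficients: 9 × 8 + 71 × -1 = 1
So 9 × 8 ≡ 1 (mod 71)
The inverse is 8 mod 71 = 8
Verification: 9 × 8 = 72 = 1 × 71 + 1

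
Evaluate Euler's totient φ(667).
616

Prime factorization: 667 = 23 × 29
Using the formula φ(n) = n × Π(1 - 1/p) for each prime factor p:
φ(667) = 667 × (1 - 1/23) × (1 - 1/29)
φ(667) = 616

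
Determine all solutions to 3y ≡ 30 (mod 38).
10

Since gcd(3, 38) = 1 divides 30, a solution exists.
Multiply both sides by the inverse of 3 mod 38:
  3^(-1) mod 38 = 13
  x ≡ 13 × 30 ≡ 390 ≡ 10 (mod 38)
Verification: 3 × 10 = 30 = 0 × 38 + 30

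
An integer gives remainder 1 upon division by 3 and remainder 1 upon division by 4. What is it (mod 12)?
M = 3 × 4 = 12. M₁ = 4, y₁ ≡ 1 (mod 3). M₂ = 3, y₂ ≡ 3 (mod 4). t = 1×4×1 + 1×3×3 ≡ 1 (mod 12). The smallest positive such number is 1.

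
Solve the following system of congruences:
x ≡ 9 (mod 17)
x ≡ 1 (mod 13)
196

Using the Chinese Remainder Theorem:
M = product of moduli = 221
For equation 1: M_1 = 13, 13 ≡ 13 (mod 17), inverse of 13 mod 17 is 4 (check: 13 × 4 = 52 ≡ 1 (mod 17))
For equation 2: M_2 = 17, 17 ≡ 4 (mod 13), inverse of 17 mod 13 is 10 (check: 4 × 10 = 40 ≡ 1 (mod 13))
Combine: x ≡ Σ r_i×M_i×(M_i⁻¹ mod m_i) = 9×13×4 + 1×17×10 = 468 + 170 = 638
638 mod 221 = 196
x ≡ 196 (mod 221)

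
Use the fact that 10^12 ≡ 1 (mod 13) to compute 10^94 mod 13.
By Fermat: 10^{12} ≡ 1 (mod 13). 94 = 7×12 + 10. So 10^{94} ≡ 10^{10} ≡ 3 (mod 13)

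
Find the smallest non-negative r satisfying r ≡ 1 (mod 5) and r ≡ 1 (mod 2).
M = 5 × 2 = 10. M₁ = 2, y₁ ≡ 3 (mod 5). M₂ = 5, y₂ ≡ 1 (mod 2). r = 1×2×3 + 1×5×1 ≡ 1 (mod 10)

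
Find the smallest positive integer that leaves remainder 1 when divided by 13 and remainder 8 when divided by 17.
M = 13 × 17 = 221. M₁ = 17, y₁ ≡ 10 (mod 13). M₂ = 13, y₂ ≡ 4 (mod 17). n = 1×17×10 + 8×13×4 ≡ 144 (mod 221). The smallest positive such number is 144.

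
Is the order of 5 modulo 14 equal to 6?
Yes, ord_14(5) = 6.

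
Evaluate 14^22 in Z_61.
Using repeated squaring. 22 = 16 + 4 + 2 (binary 10110). Repeated squaring mod 61: 14^1 ≡ 14; 14^2 ≡ 14² = 196 ≡ 13; 14^4 ≡ 13² = 169 ≡ 47; 14^8 ≡ 47² = 2209 ≡ 13; 14^16 ≡ 13² = 169 ≡ 47. Multiply: 14^22 = 14^16 × 14^4 × 14^2 ≡ 47 × 47 × 13 (mod 61): 47 × 47 = 2209 ≡ 13; 13 × 13 = 169 ≡ 47. So 14^22 ≡ 47 (mod 61).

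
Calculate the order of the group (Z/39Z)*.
24

Prime factorization: 39 = 3 × 13
Using the formula φ(n) = n × Π(1 - 1/p) for each prime factor p:
φ(39) = 39 × (1 - 1/3) × (1 - 1/13)
φ(39) = 24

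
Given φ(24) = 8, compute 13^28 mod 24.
By Euler: 13^{8} ≡ 1 (mod 24) since gcd(13, 24) = 1. 28 = 3×8 + 4. So 13^{28} ≡ 13^{4} ≡ 1 (mod 24)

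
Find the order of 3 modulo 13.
Powers of 3 mod 13: 3^1≡3, 3^2≡9, 3^3≡1. Order = 3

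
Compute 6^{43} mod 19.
9

Using successive squaring:
Binary expansion of 43: 101011
Powers of 6 mod 19 (each is the square of the previous):
  6^1 ≡ 6 (mod 19)
  6^2 ≡ 6² = 36 ≡ 17 (mod 19)
  6^4 ≡ 17² = 289 ≡ 4 (mod 19)
  6^8 ≡ 4² = 16 ≡ 16 (mod 19)
  6^16 ≡ 16² = 256 ≡ 9 (mod 19)
  6^32 ≡ 9² = 81 ≡ 5 (mod 19)
43 = 32 + 8 + 2 + 1, so 6^43 = 6^32 × 6^8 × 6^2 × 6^1 ≡ 5 × 16 × 17 × 6 (mod 19)
Multiplying step by step:
  5 × 16 = 80 ≡ 4 (mod 19)
  4 × 17 = 68 ≡ 11 (mod 19)
  11 × 6 = 66 ≡ 9 (mod 19)
Result: 6^43 ≡ 9 (mod 19)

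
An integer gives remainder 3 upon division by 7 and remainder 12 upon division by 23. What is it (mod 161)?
M = 7 × 23 = 161. M₁ = 23, y₁ ≡ 4 (mod 7). M₂ = 7, y₂ ≡ 10 (mod 23). y = 3×23×4 + 12×7×10 ≡ 150 (mod 161). The smallest positive such number is 150.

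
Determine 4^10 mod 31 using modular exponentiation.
10 = 8 + 2 (binary 1010). Repeated squaring mod 31: 4^1 ≡ 4; 4^2 ≡ 4² = 16 ≡ 16; 4^4 ≡ 16² = 256 ≡ 8; 4^8 ≡ 8² = 64 ≡ 2. Multiply: 4^10 = 4^8 × 4^2 ≡ 2 × 16 (mod 31): 2 × 16 = 32 ≡ 1. So 4^10 ≡ 1 (mod 31).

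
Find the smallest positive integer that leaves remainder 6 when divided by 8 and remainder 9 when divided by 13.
M = 8 × 13 = 104. M₁ = 13, y₁ ≡ 5 (mod 8). M₂ = 8, y₂ ≡ 5 (mod 13). z = 6×13×5 + 9×8×5 ≡ 22 (mod 104). The smallest positive such number is 22.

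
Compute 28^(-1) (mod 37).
28^(-1) ≡ 4 (mod 37). Verification: 28 × 4 = 112 ≡ 1 (mod 37)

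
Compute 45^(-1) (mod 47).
45^(-1) ≡ 23 (mod 47). Verification: 45 × 23 = 1035 ≡ 1 (mod 47)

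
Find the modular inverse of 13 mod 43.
13^(-1) ≡ 10 (mod 43). Verification: 13 × 10 = 130 ≡ 1 (mod 43)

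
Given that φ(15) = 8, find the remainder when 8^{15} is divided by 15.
By Euler: 8^{8} ≡ 1 (mod 15) since gcd(8, 15) = 1. 15 = 1×8 + 7. So 8^{15} ≡ 8^{7} ≡ 2 (mod 15)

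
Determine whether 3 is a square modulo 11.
By Euler's criterion: 3^{5} ≡ 1 (mod 11). Since this equals 1, 3 is a QR.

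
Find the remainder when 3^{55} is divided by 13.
By Fermat: 3^{12} ≡ 1 (mod 13). 55 = 4×12 + 7. So 3^{55} ≡ 3^{7} ≡ 3 (mod 13)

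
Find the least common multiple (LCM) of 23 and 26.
598

First find GCD(23, 26) using the Euclidean algorithm:
23 = 0 × 26 + 23
26 = 1 × 23 + 3
23 = 7 × 3 + 2
3 = 1 × 2 + 1
2 = 2 × 1 + 0
GCD(23, 26) = 1

LCM formula: LCM(a, b) = (a × b) / GCD(a, b)
LCM(23, 26) = (23 × 26) / 1
LCM(23, 26) = 598 / 1
LCM(23, 26) = 598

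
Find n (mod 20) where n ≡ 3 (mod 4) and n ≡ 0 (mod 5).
M = 4 × 5 = 20. M₁ = 5, y₁ ≡ 1 (mod 4). M₂ = 4, y₂ ≡ 4 (mod 5). n = 3×5×1 + 0×4×4 ≡ 15 (mod 20)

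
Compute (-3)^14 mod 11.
Using Fermat: (-3)^{10} ≡ 1 (mod 11). 14 ≡ 4 (mod 10). So (-3)^{14} ≡ (-3)^{4} ≡ 4 (mod 11)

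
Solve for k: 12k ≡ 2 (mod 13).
11

Since gcd(12, 13) = 1 divides 2, a solution exists.
Multiply both sides by the inverse of 12 mod 13:
  12^(-1) mod 13 = 12
  x ≡ 12 × 2 ≡ 24 ≡ 11 (mod 13)
Verification: 12 × 11 = 132 = 10 × 13 + 2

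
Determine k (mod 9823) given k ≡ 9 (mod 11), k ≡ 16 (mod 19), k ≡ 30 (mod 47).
8490

Using the Chinese Remainder Theorem:
M = product of moduli = 9823
For equation 1: M_1 = 893, 893 ≡ 2 (mod 11), inverse of 893 mod 11 is 6 (check: 2 × 6 = 12 ≡ 1 (mod 11))
For equation 2: M_2 = 517, 517 ≡ 4 (mod 19), inverse of 517 mod 19 is 5 (check: 4 × 5 = 20 ≡ 1 (mod 19))
For equation 3: M_3 = 209, 209 ≡ 21 (mod 47), inverse of 209 mod 47 is 9 (check: 21 × 9 = 189 ≡ 1 (mod 47))
Combine: k ≡ Σ r_i×M_i×(M_i⁻¹ mod m_i) = 9×893×6 + 16×517×5 + 30×209×9 = 48222 + 41360 + 56430 = 146012
146012 mod 9823 = 8490
k ≡ 8490 (mod 9823)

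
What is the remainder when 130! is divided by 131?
By Wilson's theorem, (130)! ≡ -1 ≡ 130 (mod 131)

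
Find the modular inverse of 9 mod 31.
9^(-1) ≡ 7 (mod 31). Verification: 9 × 7 = 63 ≡ 1 (mod 31)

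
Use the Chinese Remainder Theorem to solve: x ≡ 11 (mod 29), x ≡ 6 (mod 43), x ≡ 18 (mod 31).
12046

Using the Chinese Remainder Theorem:
M = product of moduli = 38657
For equation 1: M_1 = 1333, 1333 ≡ 28 (mod 29), inverse of 1333 mod 29 is 28 (check: 28 × 28 = 784 ≡ 1 (mod 29))
For equation 2: M_2 = 899, 899 ≡ 39 (mod 43), inverse of 899 mod 43 is 32 (check: 39 × 32 = 1248 ≡ 1 (mod 43))
For equation 3: M_3 = 1247, 1247 ≡ 7 (mod 31), inverse of 1247 mod 31 is 9 (check: 7 × 9 = 63 ≡ 1 (mod 31))
Combine: x ≡ Σ r_i×M_i×(M_i⁻¹ mod m_i) = 11×1333×28 + 6×899×32 + 18×1247×9 = 410564 + 172608 + 202014 = 785186
785186 mod 38657 = 12046
x ≡ 12046 (mod 38657)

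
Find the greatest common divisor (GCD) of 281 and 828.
1

Using the Euclidean algorithm:
281 = 0 × 828 + 281
828 = 2 × 281 + 266
281 = 1 × 266 + 15
266 = 17 × 15 + 11
15 = 1 × 11 + 4
11 = 2 × 4 + 3
4 = 1 × 3 + 1
3 = 3 × 1 + 0

GCD(281, 828) = 1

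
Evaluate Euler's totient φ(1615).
1152

Prime factorization: 1615 = 5 × 17 × 19
Using the formula φ(n) = n × Π(1 - 1/p) for each prime factor p:
φ(1615) = 1615 × (1 - 1/5) × (1 - 1/17) × (1 - 1/19)
φ(1615) = 1152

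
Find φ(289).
272

Prime factorization: 289 = 17^2
Using the formula φ(n) = n × Π(1 - 1/p) for each prime factor p:
φ(289) = 289 × (1 - 1/17)
φ(289) = 272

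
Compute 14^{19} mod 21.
14

Using successive squaring:
Binary expansion of 19: 10011
Powers of 14 mod 21 (each is the square of the previous):
  14^1 ≡ 14 (mod 21)
  14^2 ≡ 14² = 196 ≡ 7 (mod 21)
  14^4 ≡ 7² = 49 ≡ 7 (mod 21)
  14^8 ≡ 7² = 49 ≡ 7 (mod 21)
  14^16 ≡ 7² = 49 ≡ 7 (mod 21)
19 = 16 + 2 + 1, so 14^19 = 14^16 × 14^2 × 14^1 ≡ 7 × 7 × 14 (mod 21)
Multiplying step by step:
  7 × 7 = 49 ≡ 7 (mod 21)
  7 × 14 = 98 ≡ 14 (mod 21)
Result: 14^19 ≡ 14 (mod 21)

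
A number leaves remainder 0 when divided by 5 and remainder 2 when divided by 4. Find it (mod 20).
M = 5 × 4 = 20. M₁ = 4, y₁ ≡ 4 (mod 5). M₂ = 5, y₂ ≡ 1 (mod 4). t = 0×4×4 + 2×5×1 ≡ 10 (mod 20)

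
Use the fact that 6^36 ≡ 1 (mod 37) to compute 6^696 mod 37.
By Fermat: 6^{36} ≡ 1 (mod 37). 696 ≡ 12 (mod 36). So 6^{696} ≡ 6^{12} ≡ 1 (mod 37)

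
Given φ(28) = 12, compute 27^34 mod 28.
By Euler: 27^{12} ≡ 1 (mod 28) since gcd(27, 28) = 1. 34 = 2×12 + 10. So 27^{34} ≡ 27^{10} ≡ 1 (mod 28)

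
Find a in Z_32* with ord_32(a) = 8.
3 has order 8 mod 32 since 3^{8} ≡ 1 (mod 32) and no smaller power works.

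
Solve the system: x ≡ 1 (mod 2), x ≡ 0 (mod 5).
M = 2 × 5 = 10. M₁ = 5, y₁ ≡ 1 (mod 2). M₂ = 2, y₂ ≡ 3 (mod 5). x = 1×5×1 + 0×2×3 ≡ 5 (mod 10)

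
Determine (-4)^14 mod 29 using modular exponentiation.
Using repeated squaring. (-4) ≡ 25 (mod 29). 14 = 8 + 4 + 2 (binary 1110). Repeated squaring mod 29: 25^1 ≡ 25; 25^2 ≡ 25² = 625 ≡ 16; 25^4 ≡ 16² = 256 ≡ 24; 25^8 ≡ 24² = 576 ≡ 25. Multiply: (-4)^14 ≡ 25^8 × 25^4 × 25^2 ≡ 25 × 24 × 16 (mod 29): 25 × 24 = 600 ≡ 20; 20 × 16 = 320 ≡ 1. So (-4)^14 ≡ 1 (mod 29).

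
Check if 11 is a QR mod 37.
By Euler's criterion: 11^{18} ≡ 1 (mod 37). Since this equals 1, 11 is a QR.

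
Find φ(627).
360

Prime factorization: 627 = 3 × 11 × 19
Using the formula φ(n) = n × Π(1 - 1/p) for each prime factor p:
φ(627) = 627 × (1 - 1/3) × (1 - 1/11) × (1 - 1/19)
φ(627) = 360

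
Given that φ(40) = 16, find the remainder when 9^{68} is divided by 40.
By Euler: 9^{16} ≡ 1 (mod 40) since gcd(9, 40) = 1. 68 = 4×16 + 4. So 9^{68} ≡ 9^{4} ≡ 1 (mod 40)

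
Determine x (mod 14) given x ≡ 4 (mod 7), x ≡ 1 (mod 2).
11

Using the Chinese Remainder Theorem:
M = product of moduli = 14
For equation 1: M_1 = 2, 2 ≡ 2 (mod 7), inverse of 2 mod 7 is 4 (check: 2 × 4 = 8 ≡ 1 (mod 7))
For equation 2: M_2 = 7, 7 ≡ 1 (mod 2), inverse of 7 mod 2 is 1 (check: 1 × 1 = 1 ≡ 1 (mod 2))
Combine: x ≡ Σ r_i×M_i×(M_i⁻¹ mod m_i) = 4×2×4 + 1×7×1 = 32 + 7 = 39
39 mod 14 = 11
x ≡ 11 (mod 14)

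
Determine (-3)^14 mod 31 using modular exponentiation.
Using repeated squaring. (-3) ≡ 28 (mod 31). 14 = 8 + 4 + 2 (binary 1110). Repeated squaring mod 31: 28^1 ≡ 28; 28^2 ≡ 28² = 784 ≡ 9; 28^4 ≡ 9² = 81 ≡ 19; 28^8 ≡ 19² = 361 ≡ 20. Multiply: (-3)^14 ≡ 28^8 × 28^4 × 28^2 ≡ 20 × 19 × 9 (mod 31): 20 × 19 = 380 ≡ 8; 8 × 9 = 72 ≡ 10. So (-3)^14 ≡ 10 (mod 31).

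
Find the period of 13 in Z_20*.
Powers of 13 mod 20: 13^1≡13, 13^2≡9, 13^3≡17, 13^4≡1. Order = 4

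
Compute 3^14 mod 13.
Using Fermat: 3^{12} ≡ 1 (mod 13). 14 ≡ 2 (mod 12). So 3^{14} ≡ 3^{2} ≡ 9 (mod 13)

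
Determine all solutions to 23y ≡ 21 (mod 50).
27

Since gcd(23, 50) = 1 divides 21, a solution exists.
Multiply both sides by the inverse of 23 mod 50:
  23^(-1) mod 50 = 37
  x ≡ 37 × 21 ≡ 777 ≡ 27 (mod 50)
Verification: 23 × 27 = 621 = 12 × 50 + 21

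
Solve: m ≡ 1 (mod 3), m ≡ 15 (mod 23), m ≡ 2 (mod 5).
M = 3 × 23 × 5 = 345. M₁ = 115, y₁ ≡ 1 (mod 3). M₂ = 15, y₂ ≡ 20 (mod 23). M₃ = 69, y₃ ≡ 4 (mod 5). m = 1×115×1 + 15×15×20 + 2×69×4 ≡ 337 (mod 345)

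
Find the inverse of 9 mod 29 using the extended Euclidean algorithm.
Extended GCD: 9(13) + 29(-4) = 1. So 9^(-1) ≡ 13 ≡ 13 (mod 29). Verify: 9 × 13 = 117 ≡ 1 (mod 29)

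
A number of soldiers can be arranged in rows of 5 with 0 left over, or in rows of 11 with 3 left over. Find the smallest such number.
M = 5 × 11 = 55. M₁ = 11, y₁ ≡ 1 (mod 5). M₂ = 5, y₂ ≡ 9 (mod 11). r = 0×11×1 + 3×5×9 ≡ 25 (mod 55). The smallest positive such number is 25.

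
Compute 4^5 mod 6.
5 = 4 + 1 (binary 101). Repeated squaring mod 6: 4^1 ≡ 4; 4^2 ≡ 4² = 16 ≡ 4; 4^4 ≡ 4² = 16 ≡ 4. Multiply: 4^5 = 4^4 × 4^1 ≡ 4 × 4 (mod 6): 4 × 4 = 16 ≡ 4. So 4^5 ≡ 4 (mod 6).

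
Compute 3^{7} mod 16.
11

Using successive squaring:
Binary expansion of 7: 111
Powers of 3 mod 16 (each is the square of the previous):
  3^1 ≡ 3 (mod 16)
  3^2 ≡ 3² = 9 ≡ 9 (mod 16)
  3^4 ≡ 9² = 81 ≡ 1 (mod 16)
7 = 4 + 2 + 1, so 3^7 = 3^4 × 3^2 × 3^1 ≡ 1 × 9 × 3 (mod 16)
Multiplying step by step:
  1 × 9 = 9 ≡ 9 (mod 16)
  9 × 3 = 27 ≡ 11 (mod 16)
Result: 3^7 ≡ 11 (mod 16)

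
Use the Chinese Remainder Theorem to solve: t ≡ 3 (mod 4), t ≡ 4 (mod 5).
M = 4 × 5 = 20. M₁ = 5, y₁ ≡ 1 (mod 4). M₂ = 4, y₂ ≡ 4 (mod 5). t = 3×5×1 + 4×4×4 ≡ 19 (mod 20)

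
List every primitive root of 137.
Primitive roots mod 137: {3, 5, 6, 12, 13, 20, 21, 23, 24, 26, 27, 29, 31, 33, 35, 40, 42, 43, 45, 46, 47, 48, 51, 52, 53, 54, 55, 57, 58, 62, 66, 67, 70, 71, 75, 79, 80, 82, 83, 84, 85, 86, 89, 90, 91, 92, 94, 95, 97, 102, 104, 106, 108, 110, 111, 113, 114, 116, 117, 124, 125, 131, 132, 134}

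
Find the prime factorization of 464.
2^4 × 29

Divide by primes starting from smallest:
464 ÷ 2 = 232
232 ÷ 2 = 116
116 ÷ 2 = 58
58 ÷ 2 = 29
29 ÷ 29 = 1

464 = 2^4 × 29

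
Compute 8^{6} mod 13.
12

Using successive squaring:
Binary expansion of 6: 110
Powers of 8 mod 13 (each is the square of the previous):
  8^1 ≡ 8 (mod 13)
  8^2 ≡ 8² = 64 ≡ 12 (mod 13)
  8^4 ≡ 12² = 144 ≡ 1 (mod 13)
6 = 4 + 2, so 8^6 = 8^4 × 8^2 ≡ 1 × 12 (mod 13)
Multiplying step by step:
  1 × 12 = 12 ≡ 12 (mod 13)
Result: 8^6 ≡ 12 (mod 13)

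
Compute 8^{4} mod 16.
0

Using successive squaring:
Binary expansion of 4: 100
Powers of 8 mod 16 (each is the square of the previous):
  8^1 ≡ 8 (mod 16)
  8^2 ≡ 8² = 64 ≡ 0 (mod 16)
  8^4 ≡ 0² = 0 ≡ 0 (mod 16)
4 is a power of 2, so 8^4 is the last square: ≡ 0 (mod 16)
Result: 8^4 ≡ 0 (mod 16)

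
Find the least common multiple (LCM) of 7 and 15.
105

First find GCD(7, 15) using the Euclidean algorithm:
7 = 0 × 15 + 7
15 = 2 × 7 + 1
7 = 7 × 1 + 0
GCD(7, 15) = 1

LCM formula: LCM(a, b) = (a × b) / GCD(a, b)
LCM(7, 15) = (7 × 15) / 1
LCM(7, 15) = 105 / 1
LCM(7, 15) = 105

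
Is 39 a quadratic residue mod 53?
By Euler's criterion: 39^{26} ≡ 52 (mod 53). Since this equals -1 (≡ 52), 39 is not a QR.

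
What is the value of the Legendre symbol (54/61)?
(54/61) = 54^{30} mod 61 = -1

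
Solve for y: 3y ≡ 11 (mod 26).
21

Since gcd(3, 26) = 1 divides 11, a solution exists.
Multiply both sides by the inverse of 3 mod 26:
  3^(-1) mod 26 = 9
  x ≡ 9 × 11 ≡ 99 ≡ 21 (mod 26)
Verification: 3 × 21 = 63 = 2 × 26 + 11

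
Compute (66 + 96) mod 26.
6

(66 + 96) = 162
162 mod 26 = 6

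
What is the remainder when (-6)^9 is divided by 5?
(-6) ≡ 4 (mod 5). 9 = 8 + 1 (binary 1001). Repeated squaring mod 5: 4^1 ≡ 4; 4^2 ≡ 4² = 16 ≡ 1; 4^4 ≡ 1² = 1 ≡ 1; 4^8 ≡ 1² = 1 ≡ 1. Multiply: (-6)^9 ≡ 4^8 × 4^1 ≡ 1 × 4 (mod 5): 1 × 4 = 4 ≡ 4. So (-6)^9 ≡ 4 (mod 5).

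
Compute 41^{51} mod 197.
92

Using successive squaring:
Binary expansion of 51: 110011
Powers of 41 mod 197 (each is the square of the previous):
  41^1 ≡ 41 (mod 197)
  41^2 ≡ 41² = 1681 ≡ 105 (mod 197)
  41^4 ≡ 105² = 11025 ≡ 190 (mod 197)
  41^8 ≡ 190² = 36100 ≡ 49 (mod 197)
  41^16 ≡ 49² = 2401 ≡ 37 (mod 197)
  41^32 ≡ 37² = 1369 ≡ 187 (mod 197)
51 = 32 + 16 + 2 + 1, so 41^51 = 41^32 × 41^16 × 41^2 × 41^1 ≡ 187 × 37 × 105 × 41 (mod 197)
Multiplying step by step:
  187 × 37 = 6919 ≡ 24 (mod 197)
  24 × 105 = 2520 ≡ 156 (mod 197)
  156 × 41 = 6396 ≡ 92 (mod 197)
Result: 41^51 ≡ 92 (mod 197)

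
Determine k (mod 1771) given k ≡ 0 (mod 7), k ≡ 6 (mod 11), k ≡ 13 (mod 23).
105

Using the Chinese Remainder Theorem:
M = product of moduli = 1771
For equation 1: M_1 = 253, 253 ≡ 1 (mod 7), inverse of 253 mod 7 is 1 (check: 1 × 1 = 1 ≡ 1 (mod 7))
For equation 2: M_2 = 161, 161 ≡ 7 (mod 11), inverse of 161 mod 11 is 8 (check: 7 × 8 = 56 ≡ 1 (mod 11))
For equation 3: M_3 = 77, 77 ≡ 8 (mod 23), inverse of 77 mod 23 is 3 (check: 8 × 3 = 24 ≡ 1 (mod 23))
Combine: k ≡ Σ r_i×M_i×(M_i⁻¹ mod m_i) = 0×253×1 + 6×161×8 + 13×77×3 = 0 + 7728 + 3003 = 10731
10731 mod 1771 = 105
k ≡ 105 (mod 1771)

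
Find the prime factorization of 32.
2^5

Divide by primes starting from smallest:
32 ÷ 2 = 16
16 ÷ 2 = 8
8 ÷ 2 = 4
4 ÷ 2 = 2
2 ÷ 2 = 1

32 = 2^5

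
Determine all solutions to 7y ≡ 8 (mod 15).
14

Since gcd(7, 15) = 1 divides 8, a solution exists.
Multiply both sides by the inverse of 7 mod 15:
  7^(-1) mod 15 = 13
  x ≡ 13 × 8 ≡ 104 ≡ 14 (mod 15)
Verification: 7 × 14 = 98 = 6 × 15 + 8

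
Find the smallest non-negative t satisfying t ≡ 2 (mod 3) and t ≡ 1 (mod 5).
M = 3 × 5 = 15. M₁ = 5, y₁ ≡ 2 (mod 3). M₂ = 3, y₂ ≡ 2 (mod 5). t = 2×5×2 + 1×3×2 ≡ 11 (mod 15)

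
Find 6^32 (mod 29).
Using Fermat: 6^{28} ≡ 1 (mod 29). 32 ≡ 4 (mod 28). So 6^{32} ≡ 6^{4} ≡ 20 (mod 29)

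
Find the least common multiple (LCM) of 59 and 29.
1711

First find GCD(59, 29) using the Euclidean algorithm:
59 = 2 × 29 + 1
29 = 29 × 1 + 0
GCD(59, 29) = 1

LCM formula: LCM(a, b) = (a × b) / GCD(a, b)
LCM(59, 29) = (59 × 29) / 1
LCM(59, 29) = 1711 / 1
LCM(59, 29) = 1711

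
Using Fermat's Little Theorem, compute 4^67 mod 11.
By Fermat: 4^{10} ≡ 1 (mod 11). 67 = 6×10 + 7. So 4^{67} ≡ 4^{7} ≡ 5 (mod 11)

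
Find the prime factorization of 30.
2 × 3 × 5

Divide by primes starting from smallest:
30 ÷ 2 = 15
15 ÷ 3 = 5
5 ÷ 5 = 1

30 = 2 × 3 × 5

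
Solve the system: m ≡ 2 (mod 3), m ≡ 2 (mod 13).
M = 3 × 13 = 39. M₁ = 13, y₁ ≡ 1 (mod 3). M₂ = 3, y₂ ≡ 9 (mod 13). m = 2×13×1 + 2×3×9 ≡ 2 (mod 39)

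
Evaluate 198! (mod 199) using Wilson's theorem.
By Wilson's theorem, (198)! ≡ -1 ≡ 198 (mod 199)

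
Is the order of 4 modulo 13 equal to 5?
No, the actual order is 6, not 5.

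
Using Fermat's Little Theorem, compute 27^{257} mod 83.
21

By Fermat's Little Theorem, a^(p-1) ≡ 1 (mod p) for prime p and gcd(a, p) = 1
Here p = 83, so 27^82 ≡ 1 (mod 83)
We can reduce the exponent: 257 mod 82 = 11
So 27^257 ≡ 27^11 (mod 83)
Computing: 27^11 mod 83 = 21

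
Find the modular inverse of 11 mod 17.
11^(-1) ≡ 14 (mod 17). Verification: 11 × 14 = 154 ≡ 1 (mod 17)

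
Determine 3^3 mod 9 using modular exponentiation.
3 = 2 + 1 (binary 11). Repeated squaring mod 9: 3^1 ≡ 3; 3^2 ≡ 3² = 9 ≡ 0. Multiply: 3^3 = 3^2 × 3^1 ≡ 0 × 3 (mod 9): 0 × 3 = 0 ≡ 0. So 3^3 ≡ 0 (mod 9).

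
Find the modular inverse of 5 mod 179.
5^(-1) ≡ 36 (mod 179). Verification: 5 × 36 = 180 ≡ 1 (mod 179)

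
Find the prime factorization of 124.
2^2 × 31

Divide by primes starting from smallest:
124 ÷ 2 = 62
62 ÷ 2 = 31
31 ÷ 31 = 1

124 = 2^2 × 31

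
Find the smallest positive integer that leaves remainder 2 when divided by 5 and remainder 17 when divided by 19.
M = 5 × 19 = 95. M₁ = 19, y₁ ≡ 4 (mod 5). M₂ = 5, y₂ ≡ 4 (mod 19). x = 2×19×4 + 17×5×4 ≡ 17 (mod 95). The smallest positive such number is 17.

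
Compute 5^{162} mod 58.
53

Using successive squaring:
Binary expansion of 162: 10100010
Powers of 5 mod 58 (each is the square of the previous):
  5^1 ≡ 5 (mod 58)
  5^2 ≡ 5² = 25 ≡ 25 (mod 58)
  5^4 ≡ 25² = 625 ≡ 45 (mod 58)
  5^8 ≡ 45² = 2025 ≡ 53 (mod 58)
  5^16 ≡ 53² = 2809 ≡ 25 (mod 58)
  5^32 ≡ 25² = 625 ≡ 45 (mod 58)
  5^64 ≡ 45² = 2025 ≡ 53 (mod 58)
  5^128 ≡ 53² = 2809 ≡ 25 (mod 58)
162 = 128 + 32 + 2, so 5^162 = 5^128 × 5^32 × 5^2 ≡ 25 × 45 × 25 (mod 58)
Multiplying step by step:
  25 × 45 = 1125 ≡ 23 (mod 58)
  23 × 25 = 575 ≡ 53 (mod 58)
Result: 5^162 ≡ 53 (mod 58)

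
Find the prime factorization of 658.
2 × 7 × 47

Divide by primes starting from smallest:
658 ÷ 2 = 329
329 ÷ 7 = 47
47 ÷ 47 = 1

658 = 2 × 7 × 47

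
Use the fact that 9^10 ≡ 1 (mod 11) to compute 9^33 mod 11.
By Fermat: 9^{10} ≡ 1 (mod 11). 33 = 3×10 + 3. So 9^{33} ≡ 9^{3} ≡ 3 (mod 11)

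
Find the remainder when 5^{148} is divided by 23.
By Fermat: 5^{22} ≡ 1 (mod 23). 148 = 6×22 + 16. So 5^{148} ≡ 5^{16} ≡ 3 (mod 23)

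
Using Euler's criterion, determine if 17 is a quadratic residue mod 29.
By Euler's criterion: 17^{14} ≡ 28 (mod 29). Since this equals -1 (≡ 28), 17 is not a QR.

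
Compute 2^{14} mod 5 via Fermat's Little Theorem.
4

By Fermat's Little Theorem, a^(p-1) ≡ 1 (mod p) for prime p and gcd(a, p) = 1
Here p = 5, so 2^4 ≡ 1 (mod 5)
We can reduce the exponent: 14 mod 4 = 2
So 2^14 ≡ 2^2 (mod 5)
Computing: 2^2 mod 5 = 4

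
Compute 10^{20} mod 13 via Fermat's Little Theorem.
9

By Fermat's Little Theorem, a^(p-1) ≡ 1 (mod p) for prime p and gcd(a, p) = 1
Here p = 13, so 10^12 ≡ 1 (mod 13)
We can reduce the exponent: 20 mod 12 = 8
So 10^20 ≡ 10^8 (mod 13)
Computing: 10^8 mod 13 = 9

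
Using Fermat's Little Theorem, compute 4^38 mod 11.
By Fermat: 4^{10} ≡ 1 (mod 11). 38 = 3×10 + 8. So 4^{38} ≡ 4^{8} ≡ 9 (mod 11)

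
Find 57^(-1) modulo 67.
20

Using Extended Euclidean Algorithm:
gcd(57, 67) = 1
Bezout coefficients: 57 × 20 + 67 × -17 = 1
So 57 × 20 ≡ 1 (mod 67)
The inverse is 20 mod 67 = 20
Verification: 57 × 20 = 1140 = 17 × 67 + 1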